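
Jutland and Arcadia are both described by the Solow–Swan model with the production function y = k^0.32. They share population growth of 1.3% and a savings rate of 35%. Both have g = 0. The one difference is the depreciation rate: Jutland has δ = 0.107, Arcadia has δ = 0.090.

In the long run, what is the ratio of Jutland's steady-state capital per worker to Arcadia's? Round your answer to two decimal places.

Steady-state k* = [s/(n + δ)]^(1/(1−α)), so the ratio is [ (s_J/(n + δ)_J) / (s_A/(n + δ)_A) ]^1.4706.
s_J/(n + δ)_J = 0.35/0.120 = 2.9167; s_A/(n + δ)_A = 0.35/0.103 = 3.3981.
Ratio = (2.9167/3.3981)^1.4706 = 0.8583^1.4706 ≈ 0.7987

ratio ≈ 0.80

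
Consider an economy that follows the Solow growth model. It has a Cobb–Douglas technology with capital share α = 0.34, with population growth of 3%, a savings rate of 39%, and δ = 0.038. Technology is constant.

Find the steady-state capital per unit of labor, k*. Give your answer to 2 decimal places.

At the steady state, Δk = 0, so s·k^α = (n + δ)·k.
Dividing both sides by k: k^(1−α) = s / (n + δ).
k^0.66 = 0.39 / (0.030 + 0.038) = 0.39 / 0.068 = 5.7353
k* = 5.7353^(1/0.66) ≈ 14.1035

k* = 14.10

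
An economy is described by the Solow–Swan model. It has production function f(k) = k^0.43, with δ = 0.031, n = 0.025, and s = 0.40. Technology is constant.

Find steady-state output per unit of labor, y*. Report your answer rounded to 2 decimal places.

y* = 4.41

In steady state, investment equals break-even investment: s·k^α = (n + δ)·k.
Dividing both sides by k: k^(1−α) = s / (n + δ).
k^0.57 = 0.40 / (0.025 + 0.031) = 0.40 / 0.056 = 7.1429
k* = 7.1429^(1/0.57) ≈ 31.4793
y* = (k*)^α = 31.4793^0.43 ≈ 4.4071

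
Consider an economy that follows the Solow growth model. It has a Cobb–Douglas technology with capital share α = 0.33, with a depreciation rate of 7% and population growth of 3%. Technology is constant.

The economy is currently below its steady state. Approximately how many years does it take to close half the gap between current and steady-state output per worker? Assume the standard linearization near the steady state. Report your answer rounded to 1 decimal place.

Near the steady state the convergence rate is λ = (1 − α)(n + δ).
λ = (1 − 0.33) × 0.100 = 0.67 × 0.100 = 0.0670
Half-life = ln 2 / λ = 0.6931 / 0.0670 ≈ 10.34 years

t_½ ≈ 10.3 years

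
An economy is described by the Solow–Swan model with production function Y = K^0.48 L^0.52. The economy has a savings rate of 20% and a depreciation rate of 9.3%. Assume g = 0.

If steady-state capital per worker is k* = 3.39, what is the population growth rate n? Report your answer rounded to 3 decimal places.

In steady state, investment equals break-even investment: s·k^α = (n + δ)·k.
So s / (n + δ) = (k*)^(1−α) = 3.39^0.52 = 1.8867.
Therefore n + δ = s / 1.8867 = 0.20 / 1.8867 = 0.1060, so n = 0.1060 − 0.093 = 0.0130.

n ≈ 0.013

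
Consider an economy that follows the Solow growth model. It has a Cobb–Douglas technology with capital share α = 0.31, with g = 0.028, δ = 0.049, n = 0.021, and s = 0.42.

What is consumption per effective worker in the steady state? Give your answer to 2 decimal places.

Steady state requires s·f(k) = (n + g + δ)·k, i.e. s·k^α = (n + g + δ)·k.
Rearranging, k^(1−α) = s / (n + g + δ).
k^0.69 = 0.42 / (0.021 + 0.028 + 0.049) = 0.42 / 0.098 = 4.2857
k* = 4.2857^(1/0.69) ≈ 8.2409
y* = (k*)^α = 8.2409^0.31 ≈ 1.9229
c* = (1 − s)·y* = (1 − 0.42) × 1.9229 ≈ 1.1153

c* = 1.12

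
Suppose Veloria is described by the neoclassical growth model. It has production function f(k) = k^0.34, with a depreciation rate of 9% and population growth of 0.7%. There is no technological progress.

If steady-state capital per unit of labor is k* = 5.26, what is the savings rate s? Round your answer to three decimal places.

Steady state requires s·f(k) = (n + δ)·k, i.e. s·k^α = (n + δ)·k.
So s / (n + δ) = (k*)^(1−α) = 5.26^0.66 = 2.9912.
Therefore s = 2.9912 × (n + δ) = 2.9912 × 0.097 = 0.2901.

s ≈ 0.290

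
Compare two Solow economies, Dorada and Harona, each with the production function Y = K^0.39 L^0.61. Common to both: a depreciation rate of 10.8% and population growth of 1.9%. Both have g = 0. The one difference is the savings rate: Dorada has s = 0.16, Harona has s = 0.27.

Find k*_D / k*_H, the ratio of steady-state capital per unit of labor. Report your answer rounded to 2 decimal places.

Steady-state k* = [s/(n + δ)]^(1/(1−α)), so the ratio is [ (s_D/(n + δ)_D) / (s_H/(n + δ)_H) ]^1.6393.
s_D/(n + δ)_D = 0.16/0.127 = 1.2598; s_H/(n + δ)_H = 0.27/0.127 = 2.1260.
Ratio = (1.2598/2.1260)^1.6393 = 0.5926^1.6393 ≈ 0.4241

ratio ≈ 0.42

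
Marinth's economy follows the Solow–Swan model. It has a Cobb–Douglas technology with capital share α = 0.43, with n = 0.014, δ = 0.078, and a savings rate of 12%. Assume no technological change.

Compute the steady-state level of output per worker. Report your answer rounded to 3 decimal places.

y* ≈ 1.222

Steady state requires s·f(k) = (n + δ)·k, i.e. s·k^α = (n + δ)·k.
Rearranging, k^(1−α) = s / (n + δ).
k^0.57 = 0.12 / (0.014 + 0.078) = 0.12 / 0.092 = 1.3043
k* = 1.3043^(1/0.57) ≈ 1.5937
y* = (k*)^α = 1.5937^0.43 ≈ 1.2219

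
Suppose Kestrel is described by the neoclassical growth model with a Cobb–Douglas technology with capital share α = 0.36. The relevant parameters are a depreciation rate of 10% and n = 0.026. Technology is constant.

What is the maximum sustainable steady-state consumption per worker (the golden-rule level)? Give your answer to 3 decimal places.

c_gold ≈ 1.155

At the golden rule, f'(k) = n + δ, so α·k^(α−1) = n + δ and k_gold = (α/(n + δ))^(1/(1−α)).
k_gold = (0.36/0.126)^(1/0.64) = 2.8571^1.5625 ≈ 5.1568
c_gold = f(k_gold) − (n + δ)·k_gold = 1.8049 − 0.126×5.1568 ≈ 1.1551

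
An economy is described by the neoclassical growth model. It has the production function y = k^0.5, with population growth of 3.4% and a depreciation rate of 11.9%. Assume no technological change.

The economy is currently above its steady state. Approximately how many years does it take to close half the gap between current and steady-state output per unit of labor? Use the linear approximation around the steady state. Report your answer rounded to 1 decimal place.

t_½ ≈ 9.1 years

Near the steady state the convergence rate is λ = (1 − α)(n + δ).
λ = (1 − 0.5) × 0.153 = 0.5 × 0.153 = 0.0765
Half-life = ln 2 / λ = 0.6931 / 0.0765 ≈ 9.06 years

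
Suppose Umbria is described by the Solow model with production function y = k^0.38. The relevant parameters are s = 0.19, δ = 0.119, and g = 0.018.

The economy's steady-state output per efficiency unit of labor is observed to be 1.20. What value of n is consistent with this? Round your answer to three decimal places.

In steady state, investment equals break-even investment: s·k^α = (n + g + δ)·k.
Since y* = [s/(n + g + δ)]^(α/(1−α)), we have s/(n + g + δ) = (y*)^((1−α)/α) = 1.20^1.6316 = 1.3465.
Therefore n + g + δ = s / 1.3465 = 0.19 / 1.3465 = 0.1411, so n = 0.1411 − 0.137 = 0.0041.

n ≈ 0.004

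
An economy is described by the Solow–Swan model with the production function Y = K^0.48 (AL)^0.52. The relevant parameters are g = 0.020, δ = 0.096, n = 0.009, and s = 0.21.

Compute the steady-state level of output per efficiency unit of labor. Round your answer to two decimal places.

At the steady state, Δk = 0, so s·k^α = (n + g + δ)·k.
Dividing both sides by k: k^(1−α) = s / (n + g + δ).
k^0.52 = 0.21 / (0.009 + 0.020 + 0.096) = 0.21 / 0.125 = 1.6800
k* = 1.6800^(1/0.52) ≈ 2.7120
y* = (k*)^α = 2.7120^0.48 ≈ 1.6143

y* = 1.61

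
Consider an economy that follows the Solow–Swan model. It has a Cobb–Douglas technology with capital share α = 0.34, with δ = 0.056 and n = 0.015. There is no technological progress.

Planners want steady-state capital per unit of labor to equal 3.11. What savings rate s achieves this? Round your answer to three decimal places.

Steady state requires s·f(k) = (n + δ)·k, i.e. s·k^α = (n + δ)·k.
So s / (n + δ) = (k*)^(1−α) = 3.11^0.66 = 2.1146.
Therefore s = 2.1146 × (n + δ) = 2.1146 × 0.071 = 0.1501.

s ≈ 0.150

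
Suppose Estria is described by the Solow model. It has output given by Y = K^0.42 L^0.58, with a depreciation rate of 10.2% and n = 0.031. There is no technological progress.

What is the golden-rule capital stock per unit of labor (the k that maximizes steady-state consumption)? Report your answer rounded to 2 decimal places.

k_gold ≈ 7.26

The golden rule sets f'(k) = n + δ, i.e. α·k^(α−1) = n + δ.
So k^(1−α) = α / (n + δ) = 0.42 / 0.133 = 3.1579.
k_gold = 3.1579^(1/0.58) ≈ 7.2616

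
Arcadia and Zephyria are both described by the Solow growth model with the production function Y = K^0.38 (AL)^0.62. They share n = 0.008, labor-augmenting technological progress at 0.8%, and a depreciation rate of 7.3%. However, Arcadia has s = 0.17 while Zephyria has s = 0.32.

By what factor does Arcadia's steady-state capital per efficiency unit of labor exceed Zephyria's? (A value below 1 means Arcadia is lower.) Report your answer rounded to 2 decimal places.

Steady-state k* = [s/(n + g + δ)]^(1/(1−α)), so the ratio is [ (s_A/(n + g + δ)_A) / (s_Z/(n + g + δ)_Z) ]^1.6129.
s_A/(n + g + δ)_A = 0.17/0.089 = 1.9101; s_Z/(n + g + δ)_Z = 0.32/0.089 = 3.5955.
Ratio = (1.9101/3.5955)^1.6129 = 0.5312^1.6129 ≈ 0.3605

k*_A / k*_Z ≈ 0.36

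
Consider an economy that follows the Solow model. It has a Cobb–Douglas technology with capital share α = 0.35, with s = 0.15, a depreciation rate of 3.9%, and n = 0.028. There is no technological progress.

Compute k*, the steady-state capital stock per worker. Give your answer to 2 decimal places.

k* = 3.46

In steady state, investment equals break-even investment: s·k^α = (n + δ)·k.
Dividing both sides by k: k^(1−α) = s / (n + δ).
k^0.65 = 0.15 / (0.028 + 0.039) = 0.15 / 0.067 = 2.2388
k* = 2.2388^(1/0.65) ≈ 3.4553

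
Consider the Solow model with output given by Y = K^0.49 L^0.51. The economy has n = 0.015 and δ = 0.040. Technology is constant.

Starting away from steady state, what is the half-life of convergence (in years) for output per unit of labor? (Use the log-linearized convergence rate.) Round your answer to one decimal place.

Near the steady state the convergence rate is λ = (1 − α)(n + δ).
λ = (1 − 0.49) × 0.055 = 0.51 × 0.055 = 0.02805
Half-life = ln 2 / λ = 0.6931 / 0.02805 ≈ 24.71 years

about 24.7 years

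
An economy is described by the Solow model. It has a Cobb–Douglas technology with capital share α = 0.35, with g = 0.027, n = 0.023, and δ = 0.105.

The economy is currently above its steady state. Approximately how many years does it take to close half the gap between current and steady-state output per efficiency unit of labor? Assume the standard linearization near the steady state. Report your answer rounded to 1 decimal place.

Near the steady state the convergence rate is λ = (1 − α)(n + g + δ).
λ = (1 − 0.35) × 0.155 = 0.65 × 0.155 = 0.10075
Half-life = ln 2 / λ = 0.6931 / 0.10075 ≈ 6.88 years

t_½ ≈ 6.9 years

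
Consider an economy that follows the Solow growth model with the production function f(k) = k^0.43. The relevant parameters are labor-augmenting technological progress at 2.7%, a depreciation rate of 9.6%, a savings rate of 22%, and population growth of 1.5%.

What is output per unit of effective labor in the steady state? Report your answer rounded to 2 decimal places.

y* = 1.42

In steady state, investment equals break-even investment: s·k^α = (n + g + δ)·k.
Rearranging, k^(1−α) = s / (n + g + δ).
k^0.57 = 0.22 / (0.015 + 0.027 + 0.096) = 0.22 / 0.138 = 1.5942
k* = 1.5942^(1/0.57) ≈ 2.2664
y* = (k*)^α = 2.2664^0.43 ≈ 1.4217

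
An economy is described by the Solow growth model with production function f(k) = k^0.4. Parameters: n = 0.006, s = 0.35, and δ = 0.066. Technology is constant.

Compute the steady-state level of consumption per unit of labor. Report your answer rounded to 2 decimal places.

c* = 1.87

At the steady state, Δk = 0, so s·k^α = (n + δ)·k.
Rearranging, k^(1−α) = s / (n + δ).
k^0.6 = 0.35 / (0.006 + 0.066) = 0.35 / 0.072 = 4.8611
k* = 4.8611^(1/0.6) ≈ 13.9495
y* = (k*)^α = 13.9495^0.4 ≈ 2.8696
c* = (1 − s)·y* = (1 − 0.35) × 2.8696 ≈ 1.8652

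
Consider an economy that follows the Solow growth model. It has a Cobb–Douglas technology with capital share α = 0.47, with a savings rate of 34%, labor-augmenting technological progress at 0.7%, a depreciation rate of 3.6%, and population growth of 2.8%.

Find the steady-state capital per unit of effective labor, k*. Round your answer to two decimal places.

k* = 19.21

At the steady state, Δk = 0, so s·k^α = (n + g + δ)·k.
Dividing both sides by k: k^(1−α) = s / (n + g + δ).
k^0.53 = 0.34 / (0.028 + 0.007 + 0.036) = 0.34 / 0.071 = 4.7887
k* = 4.7887^(1/0.53) ≈ 19.2057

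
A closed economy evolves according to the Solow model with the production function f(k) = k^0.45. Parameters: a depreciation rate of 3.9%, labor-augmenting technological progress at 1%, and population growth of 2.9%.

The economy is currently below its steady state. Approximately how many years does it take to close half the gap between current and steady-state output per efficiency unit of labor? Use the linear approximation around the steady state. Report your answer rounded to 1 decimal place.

half-life ≈ 16.2 years

Near the steady state the convergence rate is λ = (1 − α)(n + g + δ).
λ = (1 − 0.45) × 0.078 = 0.55 × 0.078 = 0.0429
Half-life = ln 2 / λ = 0.6931 / 0.0429 ≈ 16.16 years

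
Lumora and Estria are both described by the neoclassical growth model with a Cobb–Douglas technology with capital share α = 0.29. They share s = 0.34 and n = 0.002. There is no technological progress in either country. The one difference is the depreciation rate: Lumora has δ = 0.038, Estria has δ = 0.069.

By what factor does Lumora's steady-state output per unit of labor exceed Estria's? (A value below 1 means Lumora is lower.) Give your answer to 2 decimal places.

y*_L / y*_E ≈ 1.26

Steady-state y* = [s/(n + δ)]^(α/(1−α)), so the ratio is [ (s_L/(n + δ)_L) / (s_E/(n + δ)_E) ]^0.4085.
s_L/(n + δ)_L = 0.34/0.040 = 8.5000; s_E/(n + δ)_E = 0.34/0.071 = 4.7887.
Ratio = (8.5000/4.7887)^0.4085 = 1.7750^0.4085 ≈ 1.2641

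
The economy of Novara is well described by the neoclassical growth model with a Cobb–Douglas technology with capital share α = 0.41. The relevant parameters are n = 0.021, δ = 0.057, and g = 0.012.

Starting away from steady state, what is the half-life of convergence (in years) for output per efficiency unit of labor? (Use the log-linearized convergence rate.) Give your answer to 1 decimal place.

Near the steady state the convergence rate is λ = (1 − α)(n + g + δ).
λ = (1 − 0.41) × 0.090 = 0.59 × 0.090 = 0.0531
Half-life = ln 2 / λ = 0.6931 / 0.0531 ≈ 13.05 years

about 13.1 years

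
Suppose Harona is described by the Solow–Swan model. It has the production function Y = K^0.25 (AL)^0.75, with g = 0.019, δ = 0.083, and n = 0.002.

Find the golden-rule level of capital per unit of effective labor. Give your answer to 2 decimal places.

The golden rule sets f'(k) = n + g + δ, i.e. α·k^(α−1) = n + g + δ.
So k^(1−α) = α / (n + g + δ) = 0.25 / 0.104 = 2.4038.
k_gold = 2.4038^(1/0.75) ≈ 3.2201

k_gold ≈ 3.22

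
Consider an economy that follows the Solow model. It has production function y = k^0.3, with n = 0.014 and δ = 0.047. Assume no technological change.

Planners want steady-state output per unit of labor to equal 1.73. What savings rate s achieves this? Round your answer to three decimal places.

Steady state requires s·f(k) = (n + δ)·k, i.e. s·k^α = (n + δ)·k.
Since y* = [s/(n + δ)]^(α/(1−α)), we have s/(n + δ) = (y*)^((1−α)/α) = 1.73^2.3333 = 3.5928.
Therefore s = 3.5928 × (n + δ) = 3.5928 × 0.061 = 0.2192.

s ≈ 0.219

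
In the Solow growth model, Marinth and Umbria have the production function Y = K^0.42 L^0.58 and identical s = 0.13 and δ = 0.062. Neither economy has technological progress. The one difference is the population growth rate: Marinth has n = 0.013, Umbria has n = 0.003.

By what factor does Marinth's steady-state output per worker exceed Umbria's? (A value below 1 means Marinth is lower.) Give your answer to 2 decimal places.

y*_M / y*_U ≈ 0.90

Steady-state y* = [s/(n + δ)]^(α/(1−α)), so the ratio is [ (s_M/(n + δ)_M) / (s_U/(n + δ)_U) ]^0.7241.
s_M/(n + δ)_M = 0.13/0.075 = 1.7333; s_U/(n + δ)_U = 0.13/0.065 = 2.0000.
Ratio = (1.7333/2.0000)^0.7241 = 0.8667^0.7241 ≈ 0.9016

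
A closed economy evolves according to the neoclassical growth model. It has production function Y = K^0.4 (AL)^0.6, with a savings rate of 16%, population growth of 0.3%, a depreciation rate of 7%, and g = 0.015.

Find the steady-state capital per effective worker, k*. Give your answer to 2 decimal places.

k* ≈ 2.71

In steady state, investment equals break-even investment: s·k^α = (n + g + δ)·k.
Rearranging, k^(1−α) = s / (n + g + δ).
k^0.6 = 0.16 / (0.003 + 0.015 + 0.070) = 0.16 / 0.088 = 1.8182
k* = 1.8182^(1/0.6) ≈ 2.7085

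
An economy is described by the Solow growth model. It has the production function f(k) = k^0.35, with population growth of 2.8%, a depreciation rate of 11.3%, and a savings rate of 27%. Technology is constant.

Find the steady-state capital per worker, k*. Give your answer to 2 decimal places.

Steady state requires s·f(k) = (n + δ)·k, i.e. s·k^α = (n + δ)·k.
Rearranging, k^(1−α) = s / (n + δ).
k^0.65 = 0.27 / (0.028 + 0.113) = 0.27 / 0.141 = 1.9149
k* = 1.9149^(1/0.65) ≈ 2.7169

k* ≈ 2.72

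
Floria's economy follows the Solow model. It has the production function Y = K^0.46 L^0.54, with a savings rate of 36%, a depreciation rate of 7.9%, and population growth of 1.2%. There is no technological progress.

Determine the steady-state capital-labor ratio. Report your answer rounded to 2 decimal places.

In steady state, investment equals break-even investment: s·k^α = (n + δ)·k.
Dividing both sides by k: k^(1−α) = s / (n + δ).
k^0.54 = 0.36 / (0.012 + 0.079) = 0.36 / 0.091 = 3.9560
k* = 3.9560^(1/0.54) ≈ 12.7653

k* = 12.77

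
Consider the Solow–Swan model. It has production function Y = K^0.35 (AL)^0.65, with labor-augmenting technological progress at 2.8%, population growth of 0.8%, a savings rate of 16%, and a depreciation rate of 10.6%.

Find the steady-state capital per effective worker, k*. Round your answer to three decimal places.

At the steady state, Δk = 0, so s·k^α = (n + g + δ)·k.
Dividing both sides by k: k^(1−α) = s / (n + g + δ).
k^0.65 = 0.16 / (0.008 + 0.028 + 0.106) = 0.16 / 0.142 = 1.1268
k* = 1.1268^(1/0.65) ≈ 1.2016

k* = 1.202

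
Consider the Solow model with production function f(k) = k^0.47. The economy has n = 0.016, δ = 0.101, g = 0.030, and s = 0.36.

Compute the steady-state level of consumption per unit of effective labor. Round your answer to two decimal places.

c* = 1.42

Steady state requires s·f(k) = (n + g + δ)·k, i.e. s·k^α = (n + g + δ)·k.
Dividing both sides by k: k^(1−α) = s / (n + g + δ).
k^0.53 = 0.36 / (0.016 + 0.030 + 0.101) = 0.36 / 0.147 = 2.4490
k* = 2.4490^(1/0.53) ≈ 5.4193
y* = (k*)^α = 5.4193^0.47 ≈ 2.2129
c* = (1 − s)·y* = (1 − 0.36) × 2.2129 ≈ 1.4163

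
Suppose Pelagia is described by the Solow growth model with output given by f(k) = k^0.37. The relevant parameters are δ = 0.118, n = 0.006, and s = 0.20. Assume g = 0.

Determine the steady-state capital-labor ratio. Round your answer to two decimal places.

k* = 2.14

At the steady state, Δk = 0, so s·k^α = (n + δ)·k.
Dividing both sides by k: k^(1−α) = s / (n + δ).
k^0.63 = 0.20 / (0.006 + 0.118) = 0.20 / 0.124 = 1.6129
k* = 1.6129^(1/0.63) ≈ 2.1357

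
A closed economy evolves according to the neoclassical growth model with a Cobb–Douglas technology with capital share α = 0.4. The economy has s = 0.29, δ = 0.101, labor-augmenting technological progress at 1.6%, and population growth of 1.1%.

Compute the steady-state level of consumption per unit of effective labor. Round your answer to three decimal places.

c* ≈ 1.225

Steady state requires s·f(k) = (n + g + δ)·k, i.e. s·k^α = (n + g + δ)·k.
Rearranging, k^(1−α) = s / (n + g + δ).
k^0.6 = 0.29 / (0.011 + 0.016 + 0.101) = 0.29 / 0.128 = 2.2656
k* = 2.2656^(1/0.6) ≈ 3.9082
y* = (k*)^α = 3.9082^0.4 ≈ 1.7250
c* = (1 − s)·y* = (1 − 0.29) × 1.7250 ≈ 1.2248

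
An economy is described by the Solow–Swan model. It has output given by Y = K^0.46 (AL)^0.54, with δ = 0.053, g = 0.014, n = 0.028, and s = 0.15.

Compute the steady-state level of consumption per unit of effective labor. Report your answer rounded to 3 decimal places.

In steady state, investment equals break-even investment: s·k^α = (n + g + δ)·k.
Dividing both sides by k: k^(1−α) = s / (n + g + δ).
k^0.54 = 0.15 / (0.028 + 0.014 + 0.053) = 0.15 / 0.095 = 1.5789
k* = 1.5789^(1/0.54) ≈ 2.3298
y* = (k*)^α = 2.3298^0.46 ≈ 1.4756
c* = (1 − s)·y* = (1 − 0.15) × 1.4756 ≈ 1.2543

c* ≈ 1.254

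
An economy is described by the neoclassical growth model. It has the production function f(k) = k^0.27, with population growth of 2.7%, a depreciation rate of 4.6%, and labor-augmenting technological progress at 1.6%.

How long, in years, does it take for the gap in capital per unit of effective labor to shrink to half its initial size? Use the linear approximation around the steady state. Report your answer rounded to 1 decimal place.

half-life ≈ 10.7 years

Near the steady state the convergence rate is λ = (1 − α)(n + g + δ).
λ = (1 − 0.27) × 0.089 = 0.73 × 0.089 = 0.06497
Half-life = ln 2 / λ = 0.6931 / 0.06497 ≈ 10.67 years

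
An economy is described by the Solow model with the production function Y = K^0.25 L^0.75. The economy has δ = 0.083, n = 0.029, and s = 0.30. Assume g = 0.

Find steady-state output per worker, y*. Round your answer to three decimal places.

Steady state requires s·f(k) = (n + δ)·k, i.e. s·k^α = (n + δ)·k.
Rearranging, k^(1−α) = s / (n + δ).
k^0.75 = 0.30 / (0.029 + 0.083) = 0.30 / 0.112 = 2.6786
k* = 2.6786^(1/0.75) ≈ 3.7200
y* = (k*)^α = 3.7200^0.25 ≈ 1.3888

y* = 1.389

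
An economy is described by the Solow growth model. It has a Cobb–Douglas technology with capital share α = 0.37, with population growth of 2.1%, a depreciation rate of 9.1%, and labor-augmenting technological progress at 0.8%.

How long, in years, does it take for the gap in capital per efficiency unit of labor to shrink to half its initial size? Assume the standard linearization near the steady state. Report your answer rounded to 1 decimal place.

half-life ≈ 9.2 years

Near the steady state the convergence rate is λ = (1 − α)(n + g + δ).
λ = (1 − 0.37) × 0.120 = 0.63 × 0.120 = 0.0756
Half-life = ln 2 / λ = 0.6931 / 0.0756 ≈ 9.17 years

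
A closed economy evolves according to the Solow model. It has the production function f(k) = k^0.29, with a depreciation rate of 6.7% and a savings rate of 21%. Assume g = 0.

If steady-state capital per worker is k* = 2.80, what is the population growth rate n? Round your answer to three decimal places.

n ≈ 0.034

Steady state requires s·f(k) = (n + δ)·k, i.e. s·k^α = (n + δ)·k.
So s / (n + δ) = (k*)^(1−α) = 2.80^0.71 = 2.0772.
Therefore n + δ = s / 2.0772 = 0.21 / 2.0772 = 0.1011, so n = 0.1011 − 0.067 = 0.0341.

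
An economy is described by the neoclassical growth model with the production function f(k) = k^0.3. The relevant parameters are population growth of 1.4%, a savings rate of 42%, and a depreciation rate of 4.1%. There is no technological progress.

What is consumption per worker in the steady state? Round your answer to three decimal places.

c* ≈ 1.386

Steady state requires s·f(k) = (n + δ)·k, i.e. s·k^α = (n + δ)·k.
Dividing both sides by k: k^(1−α) = s / (n + δ).
k^0.7 = 0.42 / (0.014 + 0.041) = 0.42 / 0.055 = 7.6364
k* = 7.6364^(1/0.7) ≈ 18.2503
y* = (k*)^α = 18.2503^0.3 ≈ 2.3899
c* = (1 − s)·y* = (1 − 0.42) × 2.3899 ≈ 1.3861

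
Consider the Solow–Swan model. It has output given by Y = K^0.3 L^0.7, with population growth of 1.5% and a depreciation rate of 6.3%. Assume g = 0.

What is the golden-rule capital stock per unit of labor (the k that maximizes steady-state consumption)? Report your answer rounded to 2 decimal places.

The golden rule sets f'(k) = n + δ, i.e. α·k^(α−1) = n + δ.
So k^(1−α) = α / (n + δ) = 0.3 / 0.078 = 3.8462.
k_gold = 3.8462^(1/0.7) ≈ 6.8511

k_gold ≈ 6.85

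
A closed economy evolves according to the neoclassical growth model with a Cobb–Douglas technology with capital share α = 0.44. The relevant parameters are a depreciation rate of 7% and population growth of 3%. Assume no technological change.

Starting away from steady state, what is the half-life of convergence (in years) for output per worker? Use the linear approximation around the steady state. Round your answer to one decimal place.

about 12.4 years

Near the steady state the convergence rate is λ = (1 − α)(n + δ).
λ = (1 − 0.44) × 0.100 = 0.56 × 0.100 = 0.0560
Half-life = ln 2 / λ = 0.6931 / 0.0560 ≈ 12.38 years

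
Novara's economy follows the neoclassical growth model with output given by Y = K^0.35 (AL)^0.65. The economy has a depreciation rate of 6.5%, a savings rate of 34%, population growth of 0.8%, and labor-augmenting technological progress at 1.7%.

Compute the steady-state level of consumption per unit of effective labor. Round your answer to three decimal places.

c* ≈ 1.350

In steady state, investment equals break-even investment: s·k^α = (n + g + δ)·k.
Rearranging, k^(1−α) = s / (n + g + δ).
k^0.65 = 0.34 / (0.008 + 0.017 + 0.065) = 0.34 / 0.090 = 3.7778
k* = 3.7778^(1/0.65) ≈ 7.7279
y* = (k*)^α = 7.7279^0.35 ≈ 2.0456
c* = (1 − s)·y* = (1 − 0.34) × 2.0456 ≈ 1.3501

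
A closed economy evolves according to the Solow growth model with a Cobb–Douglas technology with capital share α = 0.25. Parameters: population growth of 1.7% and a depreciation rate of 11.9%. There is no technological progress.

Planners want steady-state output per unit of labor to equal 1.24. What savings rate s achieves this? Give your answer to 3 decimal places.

Steady state requires s·f(k) = (n + δ)·k, i.e. s·k^α = (n + δ)·k.
Since y* = [s/(n + δ)]^(α/(1−α)), we have s/(n + δ) = (y*)^((1−α)/α) = 1.24^3 = 1.9066.
Therefore s = 1.9066 × (n + δ) = 1.9066 × 0.136 = 0.2593.

s ≈ 0.259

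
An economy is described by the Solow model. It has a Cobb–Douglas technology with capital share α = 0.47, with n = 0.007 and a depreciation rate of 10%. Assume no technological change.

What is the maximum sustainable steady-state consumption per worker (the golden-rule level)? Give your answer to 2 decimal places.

c_gold ≈ 1.97

At the golden rule, f'(k) = n + δ, so α·k^(α−1) = n + δ and k_gold = (α/(n + δ))^(1/(1−α)).
k_gold = (0.47/0.107)^(1/0.53) = 4.3925^1.8868 ≈ 16.3181
c_gold = f(k_gold) − (n + δ)·k_gold = 3.7150 − 0.107×16.3181 ≈ 1.9690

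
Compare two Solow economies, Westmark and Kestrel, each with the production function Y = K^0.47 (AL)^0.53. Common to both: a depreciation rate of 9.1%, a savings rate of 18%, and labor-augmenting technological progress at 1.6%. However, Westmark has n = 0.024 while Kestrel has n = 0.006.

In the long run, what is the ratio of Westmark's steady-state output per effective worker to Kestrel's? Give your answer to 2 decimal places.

Steady-state y* = [s/(n + g + δ)]^(α/(1−α)), so the ratio is [ (s_W/(n + g + δ)_W) / (s_K/(n + g + δ)_K) ]^0.8868.
s_W/(n + g + δ)_W = 0.18/0.131 = 1.3740; s_K/(n + g + δ)_K = 0.18/0.113 = 1.5929.
Ratio = (1.3740/1.5929)^0.8868 = 0.8626^0.8868 ≈ 0.8772

y*_W / y*_K ≈ 0.88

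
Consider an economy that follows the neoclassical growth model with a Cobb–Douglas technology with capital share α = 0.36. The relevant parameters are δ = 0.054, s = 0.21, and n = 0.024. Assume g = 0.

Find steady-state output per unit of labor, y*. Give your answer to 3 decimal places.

In steady state, investment equals break-even investment: s·k^α = (n + δ)·k.
Rearranging, k^(1−α) = s / (n + δ).
k^0.64 = 0.21 / (0.024 + 0.054) = 0.21 / 0.078 = 2.6923
k* = 2.6923^(1/0.64) ≈ 4.6997
y* = (k*)^α = 4.6997^0.36 ≈ 1.7456

y* ≈ 1.746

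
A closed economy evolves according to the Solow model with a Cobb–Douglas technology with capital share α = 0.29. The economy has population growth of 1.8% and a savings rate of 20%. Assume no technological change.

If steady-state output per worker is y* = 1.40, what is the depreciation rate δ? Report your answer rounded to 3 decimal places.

Steady state requires s·f(k) = (n + δ)·k, i.e. s·k^α = (n + δ)·k.
Since y* = [s/(n + δ)]^(α/(1−α)), we have s/(n + δ) = (y*)^((1−α)/α) = 1.40^2.4483 = 2.2791.
Therefore n + δ = s / 2.2791 = 0.20 / 2.2791 = 0.0878, so δ = 0.0878 − 0.018 = 0.0698.

δ ≈ 0.070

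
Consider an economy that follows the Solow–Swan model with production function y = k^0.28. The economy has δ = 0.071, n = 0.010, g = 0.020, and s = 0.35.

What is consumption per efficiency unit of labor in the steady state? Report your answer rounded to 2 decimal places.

In steady state, investment equals break-even investment: s·k^α = (n + g + δ)·k.
Dividing both sides by k: k^(1−α) = s / (n + g + δ).
k^0.72 = 0.35 / (0.010 + 0.020 + 0.071) = 0.35 / 0.101 = 3.4653
k* = 3.4653^(1/0.72) ≈ 5.6188
y* = (k*)^α = 5.6188^0.28 ≈ 1.6214
c* = (1 − s)·y* = (1 − 0.35) × 1.6214 ≈ 1.0539

c* = 1.05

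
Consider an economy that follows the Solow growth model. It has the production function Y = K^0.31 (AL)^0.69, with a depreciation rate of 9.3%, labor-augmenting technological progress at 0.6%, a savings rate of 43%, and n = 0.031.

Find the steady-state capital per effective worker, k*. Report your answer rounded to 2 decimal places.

k* ≈ 5.66

At the steady state, Δk = 0, so s·k^α = (n + g + δ)·k.
Rearranging, k^(1−α) = s / (n + g + δ).
k^0.69 = 0.43 / (0.031 + 0.006 + 0.093) = 0.43 / 0.130 = 3.3077
k* = 3.3077^(1/0.69) ≈ 5.6616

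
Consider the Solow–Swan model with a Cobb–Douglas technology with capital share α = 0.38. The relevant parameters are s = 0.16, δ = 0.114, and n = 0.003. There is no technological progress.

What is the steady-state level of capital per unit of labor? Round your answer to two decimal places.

k* = 1.66

In steady state, investment equals break-even investment: s·k^α = (n + δ)·k.
Dividing both sides by k: k^(1−α) = s / (n + δ).
k^0.62 = 0.16 / (0.003 + 0.114) = 0.16 / 0.117 = 1.3675
k* = 1.3675^(1/0.62) ≈ 1.6567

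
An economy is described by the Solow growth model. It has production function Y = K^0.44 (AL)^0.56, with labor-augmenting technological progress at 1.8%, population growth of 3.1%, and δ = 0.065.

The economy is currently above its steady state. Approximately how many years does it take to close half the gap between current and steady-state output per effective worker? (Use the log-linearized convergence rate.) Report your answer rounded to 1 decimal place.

Near the steady state the convergence rate is λ = (1 − α)(n + g + δ).
λ = (1 − 0.44) × 0.114 = 0.56 × 0.114 = 0.06384
Half-life = ln 2 / λ = 0.6931 / 0.06384 ≈ 10.86 years

about 10.9 years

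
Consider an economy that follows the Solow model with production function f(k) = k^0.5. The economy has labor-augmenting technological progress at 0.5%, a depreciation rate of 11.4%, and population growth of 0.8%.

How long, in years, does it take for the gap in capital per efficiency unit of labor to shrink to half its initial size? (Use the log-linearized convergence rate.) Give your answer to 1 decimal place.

Near the steady state the convergence rate is λ = (1 − α)(n + g + δ).
λ = (1 − 0.5) × 0.127 = 0.5 × 0.127 = 0.0635
Half-life = ln 2 / λ = 0.6931 / 0.0635 ≈ 10.91 years

t_½ ≈ 10.9 years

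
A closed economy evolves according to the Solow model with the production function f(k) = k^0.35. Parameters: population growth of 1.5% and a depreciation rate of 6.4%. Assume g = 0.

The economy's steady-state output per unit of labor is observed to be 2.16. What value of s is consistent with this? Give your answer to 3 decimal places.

s ≈ 0.330

Steady state requires s·f(k) = (n + δ)·k, i.e. s·k^α = (n + δ)·k.
Since y* = [s/(n + δ)]^(α/(1−α)), we have s/(n + δ) = (y*)^((1−α)/α) = 2.16^1.8571 = 4.1794.
Therefore s = 4.1794 × (n + δ) = 4.1794 × 0.079 = 0.3302.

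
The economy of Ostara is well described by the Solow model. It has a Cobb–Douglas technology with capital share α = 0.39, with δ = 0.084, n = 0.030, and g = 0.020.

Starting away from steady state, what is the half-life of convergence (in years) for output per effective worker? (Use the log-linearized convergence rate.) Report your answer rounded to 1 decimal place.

about 8.5 years

Near the steady state the convergence rate is λ = (1 − α)(n + g + δ).
λ = (1 − 0.39) × 0.134 = 0.61 × 0.134 = 0.08174
Half-life = ln 2 / λ = 0.6931 / 0.08174 ≈ 8.48 years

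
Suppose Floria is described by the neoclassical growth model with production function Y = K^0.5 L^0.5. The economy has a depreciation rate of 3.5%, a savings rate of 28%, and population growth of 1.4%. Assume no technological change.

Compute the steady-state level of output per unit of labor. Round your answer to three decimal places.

y* ≈ 5.714

In steady state, investment equals break-even investment: s·k^α = (n + δ)·k.
Dividing both sides by k: k^(1−α) = s / (n + δ).
k^0.5 = 0.28 / (0.014 + 0.035) = 0.28 / 0.049 = 5.7143
k* = 5.7143^(1/0.5) ≈ 32.6532
y* = (k*)^α = 32.6532^0.5 ≈ 5.7143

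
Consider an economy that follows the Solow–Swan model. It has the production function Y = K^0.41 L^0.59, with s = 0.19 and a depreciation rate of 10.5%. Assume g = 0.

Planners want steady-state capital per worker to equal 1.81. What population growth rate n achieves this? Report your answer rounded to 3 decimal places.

n ≈ 0.029

At the steady state, Δk = 0, so s·k^α = (n + δ)·k.
So s / (n + δ) = (k*)^(1−α) = 1.81^0.59 = 1.4192.
Therefore n + δ = s / 1.4192 = 0.19 / 1.4192 = 0.1339, so n = 0.1339 − 0.105 = 0.0289.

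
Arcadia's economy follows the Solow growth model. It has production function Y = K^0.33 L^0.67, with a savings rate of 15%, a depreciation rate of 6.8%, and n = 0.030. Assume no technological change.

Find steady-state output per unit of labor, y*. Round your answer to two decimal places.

y* ≈ 1.23

Steady state requires s·f(k) = (n + δ)·k, i.e. s·k^α = (n + δ)·k.
Dividing both sides by k: k^(1−α) = s / (n + δ).
k^0.67 = 0.15 / (0.030 + 0.068) = 0.15 / 0.098 = 1.5306
k* = 1.5306^(1/0.67) ≈ 1.8876
y* = (k*)^α = 1.8876^0.33 ≈ 1.2332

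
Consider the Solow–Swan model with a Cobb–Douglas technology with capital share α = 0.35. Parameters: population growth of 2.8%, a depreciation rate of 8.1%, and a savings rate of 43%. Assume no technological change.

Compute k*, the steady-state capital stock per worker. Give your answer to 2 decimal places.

k* ≈ 8.26

At the steady state, Δk = 0, so s·k^α = (n + δ)·k.
Dividing both sides by k: k^(1−α) = s / (n + δ).
k^0.65 = 0.43 / (0.028 + 0.081) = 0.43 / 0.109 = 3.9450
k* = 3.9450^(1/0.65) ≈ 8.2603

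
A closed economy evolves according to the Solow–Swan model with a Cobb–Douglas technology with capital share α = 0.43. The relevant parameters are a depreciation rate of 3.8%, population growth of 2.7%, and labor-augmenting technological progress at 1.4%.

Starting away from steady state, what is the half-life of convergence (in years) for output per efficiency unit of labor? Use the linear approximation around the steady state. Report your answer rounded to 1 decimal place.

about 15.4 years

Near the steady state the convergence rate is λ = (1 − α)(n + g + δ).
λ = (1 − 0.43) × 0.079 = 0.57 × 0.079 = 0.04503
Half-life = ln 2 / λ = 0.6931 / 0.04503 ≈ 15.39 years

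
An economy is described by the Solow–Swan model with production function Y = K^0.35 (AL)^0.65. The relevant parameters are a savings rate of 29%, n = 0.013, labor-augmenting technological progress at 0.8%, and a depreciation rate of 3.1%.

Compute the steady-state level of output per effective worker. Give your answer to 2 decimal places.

y* ≈ 2.52

At the steady state, Δk = 0, so s·k^α = (n + g + δ)·k.
Dividing both sides by k: k^(1−α) = s / (n + g + δ).
k^0.65 = 0.29 / (0.013 + 0.008 + 0.031) = 0.29 / 0.052 = 5.5769
k* = 5.5769^(1/0.65) ≈ 14.0701
y* = (k*)^α = 14.0701^0.35 ≈ 2.5229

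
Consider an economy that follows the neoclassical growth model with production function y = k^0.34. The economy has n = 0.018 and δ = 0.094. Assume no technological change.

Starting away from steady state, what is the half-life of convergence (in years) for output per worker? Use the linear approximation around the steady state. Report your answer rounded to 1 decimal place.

t_½ ≈ 9.4 years

Near the steady state the convergence rate is λ = (1 − α)(n + δ).
λ = (1 − 0.34) × 0.112 = 0.66 × 0.112 = 0.07392
Half-life = ln 2 / λ = 0.6931 / 0.07392 ≈ 9.38 years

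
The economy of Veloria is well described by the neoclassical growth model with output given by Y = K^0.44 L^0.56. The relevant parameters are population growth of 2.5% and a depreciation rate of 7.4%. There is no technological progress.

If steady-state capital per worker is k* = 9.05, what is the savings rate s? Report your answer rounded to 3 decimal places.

s ≈ 0.340

In steady state, investment equals break-even investment: s·k^α = (n + δ)·k.
So s / (n + δ) = (k*)^(1−α) = 9.05^0.56 = 3.4334.
Therefore s = 3.4334 × (n + δ) = 3.4334 × 0.099 = 0.3399.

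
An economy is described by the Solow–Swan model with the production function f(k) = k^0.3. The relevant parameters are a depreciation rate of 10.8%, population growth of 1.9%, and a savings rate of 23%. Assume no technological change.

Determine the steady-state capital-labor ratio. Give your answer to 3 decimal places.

In steady state, investment equals break-even investment: s·k^α = (n + δ)·k.
Dividing both sides by k: k^(1−α) = s / (n + δ).
k^0.7 = 0.23 / (0.019 + 0.108) = 0.23 / 0.127 = 1.8110
k* = 1.8110^(1/0.7) ≈ 2.3359

k* ≈ 2.336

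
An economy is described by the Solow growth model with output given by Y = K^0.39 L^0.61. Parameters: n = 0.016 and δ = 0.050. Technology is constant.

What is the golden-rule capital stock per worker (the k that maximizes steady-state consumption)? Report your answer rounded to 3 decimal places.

k_gold ≈ 18.399

The golden rule sets f'(k) = n + δ, i.e. α·k^(α−1) = n + δ.
So k^(1−α) = α / (n + δ) = 0.39 / 0.066 = 5.9091.
k_gold = 5.9091^(1/0.61) ≈ 18.3988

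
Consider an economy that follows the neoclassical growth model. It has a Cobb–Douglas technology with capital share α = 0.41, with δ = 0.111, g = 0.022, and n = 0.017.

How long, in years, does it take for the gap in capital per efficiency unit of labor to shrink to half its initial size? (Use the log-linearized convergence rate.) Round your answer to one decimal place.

Near the steady state the convergence rate is λ = (1 − α)(n + g + δ).
λ = (1 − 0.41) × 0.150 = 0.59 × 0.150 = 0.0885
Half-life = ln 2 / λ = 0.6931 / 0.0885 ≈ 7.83 years

t_½ ≈ 7.8 years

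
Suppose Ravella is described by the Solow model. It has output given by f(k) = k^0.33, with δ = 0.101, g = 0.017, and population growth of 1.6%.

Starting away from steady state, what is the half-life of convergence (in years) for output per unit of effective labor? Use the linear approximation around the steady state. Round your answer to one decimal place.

half-life ≈ 7.7 years

Near the steady state the convergence rate is λ = (1 − α)(n + g + δ).
λ = (1 − 0.33) × 0.134 = 0.67 × 0.134 = 0.08978
Half-life = ln 2 / λ = 0.6931 / 0.08978 ≈ 7.72 years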